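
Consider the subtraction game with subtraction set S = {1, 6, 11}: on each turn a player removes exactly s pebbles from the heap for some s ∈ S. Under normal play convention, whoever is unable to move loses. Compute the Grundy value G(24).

G(0) = 0
G(1) = mex{0} = 1
G(2) = mex{1} = 0
G(3) = mex{0} = 1
G(4) = mex{1} = 0
G(5) = mex{0} = 1
G(6) = mex{1,0} = 2
G(7) = mex{2,1} = 0
G(8) = mex{0,0} = 1
G(9) = mex{1,1} = 0
G(10) = mex{0,0} = 1
G(11) = mex{1,1,0} = 2
G(12) = mex{2,2,1} = 0
G(13) = mex{0,0,0} = 1
G(14) = mex{1,1,1} = 0
G(15) = mex{0,0,0} = 1
G(16) = mex{1,1,1} = 0
G(17) = mex{0,2,2} = 1
G(18) = mex{1,0,0} = 2
G(19) = mex{2,1,1} = 0
G(20) = mex{0,0,0} = 1
G(21) = mex{1,1,1} = 0
G(22) = mex{0,0,2} = 1
G(23) = mex{1,1,0} = 2
G(24) = mex{2,2,1} = 0

0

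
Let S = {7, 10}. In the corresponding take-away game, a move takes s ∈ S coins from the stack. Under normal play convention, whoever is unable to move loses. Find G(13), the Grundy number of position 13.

1

G(0) = 0
G(1) = mex{} = 0
G(2) = mex{} = 0
G(3) = mex{} = 0
G(4) = mex{} = 0
G(5) = mex{} = 0
G(6) = mex{} = 0
G(7) = mex{0} = 1
G(8) = mex{0} = 1
G(9) = mex{0} = 1
G(10) = mex{0,0} = 1
G(11) = mex{0,0} = 1
G(12) = mex{0,0} = 1
G(13) = mex{0,0} = 1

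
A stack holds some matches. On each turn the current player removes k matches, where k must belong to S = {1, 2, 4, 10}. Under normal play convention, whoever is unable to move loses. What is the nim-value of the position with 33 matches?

G(0) = 0
G(1) = mex{0} = 1
G(2) = mex{1,0} = 2
G(3) = mex{2,1} = 0
G(4) = mex{0,2,0} = 1
G(5) = mex{1,0,1} = 2
G(6) = mex{2,1,2} = 0
G(7) = mex{0,2,0} = 1
G(8) = mex{1,0,1} = 2
G(9) = mex{2,1,2} = 0
G(10) = mex{0,2,0,0} = 1
G(11) = mex{1,0,1,1} = 2
G(12) = mex{2,1,2,2} = 0
G(13) = mex{0,2,0,0} = 1
G(14) = mex{1,0,1,1} = 2
G(15) = mex{2,1,2,2} = 0
G(16) = mex{0,2,0,0} = 1
G(17) = mex{1,0,1,1} = 2
G(18) = mex{2,1,2,2} = 0
G(19) = mex{0,2,0,0} = 1
G(20) = mex{1,0,1,1} = 2
G(21) = mex{2,1,2,2} = 0
G(22) = mex{0,2,0,0} = 1
G(23) = mex{1,0,1,1} = 2
G(24) = mex{2,1,2,2} = 0
G(25) = mex{0,2,0,0} = 1
G(26) = mex{1,0,1,1} = 2
G(27) = mex{2,1,2,2} = 0
G(28) = mex{0,2,0,0} = 1
G(29) = mex{1,0,1,1} = 2
G(30) = mex{2,1,2,2} = 0
G(31) = mex{0,2,0,0} = 1
G(32) = mex{1,0,1,1} = 2
G(33) = mex{2,1,2,2} = 0

0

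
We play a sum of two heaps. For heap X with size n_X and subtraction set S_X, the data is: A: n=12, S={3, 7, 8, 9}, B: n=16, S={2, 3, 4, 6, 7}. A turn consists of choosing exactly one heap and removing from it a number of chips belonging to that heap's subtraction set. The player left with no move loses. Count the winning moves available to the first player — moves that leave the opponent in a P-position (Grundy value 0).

2

Heap A, S = {3, 7, 8, 9}:
n :  0  1  2  3  4  5  6  7  8  9 10 11 12
G :  0  0  0  1  1  1  0  2  2  1  3  3  0
G_A(12) = 0.
Heap B, S = {2, 3, 4, 6, 7}:
G(0) = 0
G(1) = mex{} = 0
G(2) = mex{0} = 1
G(3) = mex{0,0} = 1
G(4) = mex{1,0,0} = 2
G(5) = mex{1,1,0} = 2
G(6) = mex{2,1,1,0} = 3
G(7) = mex{2,2,1,0,0} = 3
G(8) = mex{3,2,2,1,0} = 4
G(9) = mex{3,3,2,1,1} = 0
G(10) = mex{4,3,3,2,1} = 0
G(11) = mex{0,4,3,2,2} = 1
G(12) = mex{0,0,4,3,2} = 1
G(13) = mex{1,0,0,3,3} = 2
G(14) = mex{1,1,0,4,3} = 2
G(15) = mex{2,1,1,0,4} = 3
G(16) = mex{2,2,1,0,0} = 3
G_B(16) = 3.
Combined Grundy value = 0 ⊕ 3 = 3.
A winning move leaves total XOR = 0, i.e. changes one component's Grundy value g to g ⊕ X where X is the current total.
Heap A: need g' = 0⊕3 = 3. Options: 12−3→G=1, 12−7→G=1, 12−8→G=1, 12−9→G=1. Hits: 0.
Heap B: need g' = 3⊕3 = 0. Options: 16−2→G=2, 16−3→G=2, 16−4→G=1, 16−6→G=0, 16−7→G=0. Hits: 2.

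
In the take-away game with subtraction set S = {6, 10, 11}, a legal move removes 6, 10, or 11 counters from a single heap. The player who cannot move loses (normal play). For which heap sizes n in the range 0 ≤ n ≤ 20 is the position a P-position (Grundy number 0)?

G(0) = 0
G(1) = mex{} = 0
G(2) = mex{} = 0
G(3) = mex{} = 0
G(4) = mex{} = 0
G(5) = mex{} = 0
G(6) = mex{0} = 1
G(7) = mex{0} = 1
G(8) = mex{0} = 1
G(9) = mex{0} = 1
G(10) = mex{0,0} = 1
G(11) = mex{0,0,0} = 1
G(12) = mex{1,0,0} = 2
G(13) = mex{1,0,0} = 2
G(14) = mex{1,0,0} = 2
G(15) = mex{1,0,0} = 2
G(16) = mex{1,1,0} = 2
G(17) = mex{1,1,1} = 0
G(18) = mex{2,1,1} = 0
G(19) = mex{2,1,1} = 0
G(20) = mex{2,1,1} = 0
P-positions are exactly the n with G(n) = 0.

0, 1, 2, 3, 4, 5, 17, 18, 19, 20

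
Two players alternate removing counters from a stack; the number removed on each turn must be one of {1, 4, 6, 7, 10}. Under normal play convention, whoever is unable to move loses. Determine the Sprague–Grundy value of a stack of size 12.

2

n :  0  1  2  3  4  5  6  7  8  9 10 11 12
G :  0  1  0  1  2  0  1  2  3  2  3  4  2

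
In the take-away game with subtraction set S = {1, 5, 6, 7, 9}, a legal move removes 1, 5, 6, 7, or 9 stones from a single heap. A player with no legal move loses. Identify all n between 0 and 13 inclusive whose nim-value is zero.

0, 2, 4, 12

n :  0  1  2  3  4  5  6  7  8  9 10 11 12 13
G :  0  1  0  1  0  1  2  3  2  3  2  3  0  1
P-positions are exactly the n with G(n) = 0.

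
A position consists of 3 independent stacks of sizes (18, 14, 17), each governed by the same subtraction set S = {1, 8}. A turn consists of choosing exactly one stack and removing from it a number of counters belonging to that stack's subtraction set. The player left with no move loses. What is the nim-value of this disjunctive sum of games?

All stacks use S = {1, 8}:
G(0) = 0
G(1) = mex{0} = 1
G(2) = mex{1} = 0
G(3) = mex{0} = 1
G(4) = mex{1} = 0
G(5) = mex{0} = 1
G(6) = mex{1} = 0
G(7) = mex{0} = 1
G(8) = mex{1,0} = 2
G(9) = mex{2,1} = 0
G(10) = mex{0,0} = 1
G(11) = mex{1,1} = 0
G(12) = mex{0,0} = 1
G(13) = mex{1,1} = 0
G(14) = mex{0,0} = 1
G(15) = mex{1,1} = 0
G(16) = mex{0,2} = 1
G(17) = mex{1,0} = 2
G(18) = mex{2,1} = 0
Stack A: G(18) = 0.
Stack B: G(14) = 1.
Stack C: G(17) = 2.
Combined Grundy value = 0 ⊕ 1 ⊕ 2 = 3.

3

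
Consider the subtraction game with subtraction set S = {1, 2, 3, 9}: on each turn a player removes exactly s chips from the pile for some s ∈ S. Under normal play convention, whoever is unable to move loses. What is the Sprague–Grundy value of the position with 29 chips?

G(0) = 0
G(1) = mex{0} = 1
G(2) = mex{1,0} = 2
G(3) = mex{2,1,0} = 3
G(4) = mex{3,2,1} = 0
G(5) = mex{0,3,2} = 1
G(6) = mex{1,0,3} = 2
G(7) = mex{2,1,0} = 3
G(8) = mex{3,2,1} = 0
G(9) = mex{0,3,2,0} = 1
G(10) = mex{1,0,3,1} = 2
G(11) = mex{2,1,0,2} = 3
G(12) = mex{3,2,1,3} = 0
G(13) = mex{0,3,2,0} = 1
G(14) = mex{1,0,3,1} = 2
G(15) = mex{2,1,0,2} = 3
G(16) = mex{3,2,1,3} = 0
G(17) = mex{0,3,2,0} = 1
G(18) = mex{1,0,3,1} = 2
G(19) = mex{2,1,0,2} = 3
G(20) = mex{3,2,1,3} = 0
G(21) = mex{0,3,2,0} = 1
G(22) = mex{1,0,3,1} = 2
G(23) = mex{2,1,0,2} = 3
G(24) = mex{3,2,1,3} = 0
G(25) = mex{0,3,2,0} = 1
G(26) = mex{1,0,3,1} = 2
G(27) = mex{2,1,0,2} = 3
G(28) = mex{3,2,1,3} = 0
G(29) = mex{0,3,2,0} = 1

1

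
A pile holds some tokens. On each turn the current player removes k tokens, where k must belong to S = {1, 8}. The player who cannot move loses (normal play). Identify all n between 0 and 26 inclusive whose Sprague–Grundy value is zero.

0, 2, 4, 6, 9, 11, 13, 15, 18, 20, 22, 24

n :  0  1  2  3  4  5  6  7  8  9 10 11 12 13 14 15 16 17 18 19 20 21 22 23 24 25 26
G :  0  1  0  1  0  1  0  1  2  0  1  0  1  0  1  0  1  2  0  1  0  1  0  1  0  1  2
P-positions are exactly the n with G(n) = 0.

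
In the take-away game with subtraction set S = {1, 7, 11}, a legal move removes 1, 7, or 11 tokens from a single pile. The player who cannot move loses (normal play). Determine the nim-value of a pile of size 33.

n :  0  1  2  3  4  5  6  7  8  9 10 11 12 13 14 15 16 17 18 19 20 21 22 23 24 25 26 27 28 29 30 31 32 33
G :  0  1  0  1  0  1  0  1  0  1  0  1  0  1  0  1  0  1  0  1  0  1  0  1  0  1  0  1  0  1  0  1  0  1

1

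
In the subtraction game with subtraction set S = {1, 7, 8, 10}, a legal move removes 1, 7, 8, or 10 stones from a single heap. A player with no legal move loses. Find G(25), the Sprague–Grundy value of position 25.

2

G(0) = 0
G(1) = mex{0} = 1
G(2) = mex{1} = 0
G(3) = mex{0} = 1
G(4) = mex{1} = 0
G(5) = mex{0} = 1
G(6) = mex{1} = 0
G(7) = mex{0,0} = 1
G(8) = mex{1,1,0} = 2
G(9) = mex{2,0,1} = 3
G(10) = mex{3,1,0,0} = 2
G(11) = mex{2,0,1,1} = 3
G(12) = mex{3,1,0,0} = 2
G(13) = mex{2,0,1,1} = 3
G(14) = mex{3,1,0,0} = 2
G(15) = mex{2,2,1,1} = 0
G(16) = mex{0,3,2,0} = 1
G(17) = mex{1,2,3,1} = 0
G(18) = mex{0,3,2,2} = 1
G(19) = mex{1,2,3,3} = 0
G(20) = mex{0,3,2,2} = 1
G(21) = mex{1,2,3,3} = 0
G(22) = mex{0,0,2,2} = 1
G(23) = mex{1,1,0,3} = 2
G(24) = mex{2,0,1,2} = 3
G(25) = mex{3,1,0,0} = 2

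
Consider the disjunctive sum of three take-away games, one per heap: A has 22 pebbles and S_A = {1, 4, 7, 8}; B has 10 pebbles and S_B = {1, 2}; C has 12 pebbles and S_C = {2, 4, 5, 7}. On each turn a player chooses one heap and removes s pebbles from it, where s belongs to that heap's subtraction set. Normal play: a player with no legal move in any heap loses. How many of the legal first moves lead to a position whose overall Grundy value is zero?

3

Heap A, S = {1, 4, 7, 8}:
n :  0  1  2  3  4  5  6  7  8  9 10 11 12 13 14 15 16 17 18 19 20 21 22
G :  0  1  0  1  2  0  1  2  3  2  3  0  1  3  0  1  0  1  2  3  2  4  3
G_A(22) = 3.
Heap B, S = {1, 2}:
G(0) = 0
G(1) = mex{0} = 1
G(2) = mex{1,0} = 2
G(3) = mex{2,1} = 0
G(4) = mex{0,2} = 1
G(5) = mex{1,0} = 2
G(6) = mex{2,1} = 0
G(7) = mex{0,2} = 1
G(8) = mex{1,0} = 2
G(9) = mex{2,1} = 0
G(10) = mex{0,2} = 1
G_B(10) = 1.
Heap C, S = {2, 4, 5, 7}:
n :  0  1  2  3  4  5  6  7  8  9 10 11 12
G :  0  0  1  1  2  2  3  3  4  0  0  1  1
G_C(12) = 1.
Combined Grundy value = 3 ⊕ 1 ⊕ 1 = 3.
A winning move leaves total XOR = 0, i.e. changes one component's Grundy value g to g ⊕ X where X is the current total.
Heap A: need g' = 3⊕3 = 0. Options: 22−1→G=4, 22−4→G=2, 22−7→G=1, 22−8→G=0. Hits: 1.
Heap B: need g' = 1⊕3 = 2. Options: 10−1→G=0, 10−2→G=2. Hits: 1.
Heap C: need g' = 1⊕3 = 2. Options: 12−2→G=0, 12−4→G=4, 12−5→G=3, 12−7→G=2. Hits: 1.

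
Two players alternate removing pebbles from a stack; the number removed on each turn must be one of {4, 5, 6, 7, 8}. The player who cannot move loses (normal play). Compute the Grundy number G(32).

G(0) = 0
G(1) = mex{} = 0
G(2) = mex{} = 0
G(3) = mex{} = 0
G(4) = mex{0} = 1
G(5) = mex{0,0} = 1
G(6) = mex{0,0,0} = 1
G(7) = mex{0,0,0,0} = 1
G(8) = mex{1,0,0,0,0} = 2
G(9) = mex{1,1,0,0,0} = 2
G(10) = mex{1,1,1,0,0} = 2
G(11) = mex{1,1,1,1,0} = 2
G(12) = mex{2,1,1,1,1} = 0
G(13) = mex{2,2,1,1,1} = 0
G(14) = mex{2,2,2,1,1} = 0
G(15) = mex{2,2,2,2,1} = 0
G(16) = mex{0,2,2,2,2} = 1
G(17) = mex{0,0,2,2,2} = 1
G(18) = mex{0,0,0,2,2} = 1
G(19) = mex{0,0,0,0,2} = 1
G(20) = mex{1,0,0,0,0} = 2
G(21) = mex{1,1,0,0,0} = 2
G(22) = mex{1,1,1,0,0} = 2
G(23) = mex{1,1,1,1,0} = 2
G(24) = mex{2,1,1,1,1} = 0
G(25) = mex{2,2,1,1,1} = 0
G(26) = mex{2,2,2,1,1} = 0
G(27) = mex{2,2,2,2,1} = 0
G(28) = mex{0,2,2,2,2} = 1
G(29) = mex{0,0,2,2,2} = 1
G(30) = mex{0,0,0,2,2} = 1
G(31) = mex{0,0,0,0,2} = 1
G(32) = mex{1,0,0,0,0} = 2

2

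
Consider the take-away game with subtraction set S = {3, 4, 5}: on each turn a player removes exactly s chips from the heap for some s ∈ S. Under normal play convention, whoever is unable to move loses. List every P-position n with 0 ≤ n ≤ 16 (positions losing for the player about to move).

0, 1, 2, 8, 9, 10, 16

n :  0  1  2  3  4  5  6  7  8  9 10 11 12 13 14 15 16
G :  0  0  0  1  1  1  2  2  0  0  0  1  1  1  2  2  0
P-positions are exactly the n with G(n) = 0.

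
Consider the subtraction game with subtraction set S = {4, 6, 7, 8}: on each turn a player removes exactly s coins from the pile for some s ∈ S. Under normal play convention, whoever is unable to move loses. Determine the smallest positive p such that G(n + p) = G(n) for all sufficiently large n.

12

G(0) = 0
G(1) = mex{} = 0
G(2) = mex{} = 0
G(3) = mex{} = 0
G(4) = mex{0} = 1
G(5) = mex{0} = 1
G(6) = mex{0,0} = 1
G(7) = mex{0,0,0} = 1
G(8) = mex{1,0,0,0} = 2
G(9) = mex{1,0,0,0} = 2
G(10) = mex{1,1,0,0} = 2
G(11) = mex{1,1,1,0} = 2
G(12) = mex{2,1,1,1} = 0
G(13) = mex{2,1,1,1} = 0
G(14) = mex{2,2,1,1} = 0
G(15) = mex{2,2,2,1} = 0
G(16) = mex{0,2,2,2} = 1
G(17) = mex{0,2,2,2} = 1
G(18) = mex{0,0,2,2} = 1
G(19) = mex{0,0,0,2} = 1
G(20) = mex{1,0,0,0} = 2
G(21) = mex{1,0,0,0} = 2
G(22) = mex{1,1,0,0} = 2
G(23) = mex{1,1,1,0} = 2
G(24) = mex{2,1,1,1} = 0
G(25) = mex{2,1,1,1} = 0
G(n+12) = G(n) holds for n = 0,…,7 (a full window of length max(S) = 8), so the sequence is purely periodic with period 12.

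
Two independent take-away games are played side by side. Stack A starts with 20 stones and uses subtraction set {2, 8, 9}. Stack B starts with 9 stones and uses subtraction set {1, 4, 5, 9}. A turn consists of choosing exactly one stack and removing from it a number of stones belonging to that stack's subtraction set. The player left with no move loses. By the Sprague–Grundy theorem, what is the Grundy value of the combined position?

Stack A, S = {2, 8, 9}:
n :  0  1  2  3  4  5  6  7  8  9 10 11 12 13 14 15 16 17 18 19 20
G :  0  0  1  1  0  0  1  1  2  2  3  0  2  1  3  0  0  1  1  2  3
G_A(20) = 3.
Stack B, S = {1, 4, 5, 9}:
G(0) = 0
G(1) = mex{0} = 1
G(2) = mex{1} = 0
G(3) = mex{0} = 1
G(4) = mex{1,0} = 2
G(5) = mex{2,1,0} = 3
G(6) = mex{3,0,1} = 2
G(7) = mex{2,1,0} = 3
G(8) = mex{3,2,1} = 0
G(9) = mex{0,3,2,0} = 1
G_B(9) = 1.
Combined Grundy value = 3 ⊕ 1 = 2.

2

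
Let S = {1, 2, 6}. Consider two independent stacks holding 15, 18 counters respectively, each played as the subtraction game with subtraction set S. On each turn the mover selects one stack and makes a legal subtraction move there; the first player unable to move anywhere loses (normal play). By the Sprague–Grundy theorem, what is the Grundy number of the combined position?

All stacks use S = {1, 2, 6}:
G(0) = 0
G(1) = mex{0} = 1
G(2) = mex{1,0} = 2
G(3) = mex{2,1} = 0
G(4) = mex{0,2} = 1
G(5) = mex{1,0} = 2
G(6) = mex{2,1,0} = 3
G(7) = mex{3,2,1} = 0
G(8) = mex{0,3,2} = 1
G(9) = mex{1,0,0} = 2
G(10) = mex{2,1,1} = 0
G(11) = mex{0,2,2} = 1
G(12) = mex{1,0,3} = 2
G(13) = mex{2,1,0} = 3
G(14) = mex{3,2,1} = 0
G(15) = mex{0,3,2} = 1
G(16) = mex{1,0,0} = 2
G(17) = mex{2,1,1} = 0
G(18) = mex{0,2,2} = 1
Stack A: G(15) = 1.
Stack B: G(18) = 1.
Combined Grundy value = 1 ⊕ 1 = 0.

0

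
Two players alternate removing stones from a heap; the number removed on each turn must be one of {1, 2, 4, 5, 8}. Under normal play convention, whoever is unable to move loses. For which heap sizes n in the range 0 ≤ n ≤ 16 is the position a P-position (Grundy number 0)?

n :  0  1  2  3  4  5  6  7  8  9 10 11 12 13 14 15 16
G :  0  1  2  0  1  2  0  1  2  0  1  2  0  1  2  0  1
P-positions are exactly the n with G(n) = 0.

0, 3, 6, 9, 12, 15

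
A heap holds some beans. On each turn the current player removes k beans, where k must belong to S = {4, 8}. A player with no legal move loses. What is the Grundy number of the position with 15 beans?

0

G(0) = 0
G(1) = mex{} = 0
G(2) = mex{} = 0
G(3) = mex{} = 0
G(4) = mex{0} = 1
G(5) = mex{0} = 1
G(6) = mex{0} = 1
G(7) = mex{0} = 1
G(8) = mex{1,0} = 2
G(9) = mex{1,0} = 2
G(10) = mex{1,0} = 2
G(11) = mex{1,0} = 2
G(12) = mex{2,1} = 0
G(13) = mex{2,1} = 0
G(14) = mex{2,1} = 0
G(15) = mex{2,1} = 0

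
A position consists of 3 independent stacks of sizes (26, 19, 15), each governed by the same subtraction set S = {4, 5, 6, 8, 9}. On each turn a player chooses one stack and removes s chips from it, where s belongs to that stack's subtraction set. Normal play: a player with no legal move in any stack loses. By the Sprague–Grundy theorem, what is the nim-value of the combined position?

All stacks use S = {4, 5, 6, 8, 9}:
n :  0  1  2  3  4  5  6  7  8  9 10 11 12 13 14 15 16 17 18 19 20 21 22 23 24 25 26
G :  0  0  0  0  1  1  1  1  2  2  2  2  3  0  0  0  0  1  1  1  1  2  2  2  2  3  0
Stack A: G(26) = 0.
Stack B: G(19) = 1.
Stack C: G(15) = 0.
Combined Grundy value = 0 ⊕ 1 ⊕ 0 = 1.

1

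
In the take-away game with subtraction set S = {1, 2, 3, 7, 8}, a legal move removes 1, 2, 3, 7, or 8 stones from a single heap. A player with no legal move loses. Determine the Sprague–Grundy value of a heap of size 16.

3

G(0) = 0
G(1) = mex{0} = 1
G(2) = mex{1,0} = 2
G(3) = mex{2,1,0} = 3
G(4) = mex{3,2,1} = 0
G(5) = mex{0,3,2} = 1
G(6) = mex{1,0,3} = 2
G(7) = mex{2,1,0,0} = 3
G(8) = mex{3,2,1,1,0} = 4
G(9) = mex{4,3,2,2,1} = 0
G(10) = mex{0,4,3,3,2} = 1
G(11) = mex{1,0,4,0,3} = 2
G(12) = mex{2,1,0,1,0} = 3
G(13) = mex{3,2,1,2,1} = 0
G(14) = mex{0,3,2,3,2} = 1
G(15) = mex{1,0,3,4,3} = 2
G(16) = mex{2,1,0,0,4} = 3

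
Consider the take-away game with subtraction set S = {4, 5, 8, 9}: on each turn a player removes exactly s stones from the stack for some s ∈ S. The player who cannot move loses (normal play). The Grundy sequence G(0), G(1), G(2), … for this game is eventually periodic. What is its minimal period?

13

G(0) = 0
G(1) = mex{} = 0
G(2) = mex{} = 0
G(3) = mex{} = 0
G(4) = mex{0} = 1
G(5) = mex{0,0} = 1
G(6) = mex{0,0} = 1
G(7) = mex{0,0} = 1
G(8) = mex{1,0,0} = 2
G(9) = mex{1,1,0,0} = 2
G(10) = mex{1,1,0,0} = 2
G(11) = mex{1,1,0,0} = 2
G(12) = mex{2,1,1,0} = 3
G(13) = mex{2,2,1,1} = 0
G(14) = mex{2,2,1,1} = 0
G(15) = mex{2,2,1,1} = 0
G(16) = mex{3,2,2,1} = 0
G(17) = mex{0,3,2,2} = 1
G(18) = mex{0,0,2,2} = 1
G(19) = mex{0,0,2,2} = 1
G(20) = mex{0,0,3,2} = 1
G(21) = mex{1,0,0,3} = 2
G(22) = mex{1,1,0,0} = 2
G(23) = mex{1,1,0,0} = 2
G(24) = mex{1,1,0,0} = 2
G(25) = mex{2,1,1,0} = 3
G(26) = mex{2,2,1,1} = 0
G(27) = mex{2,2,1,1} = 0
G(n+13) = G(n) holds for n = 0,…,8 (a full window of length max(S) = 9), so the sequence is purely periodic with period 13.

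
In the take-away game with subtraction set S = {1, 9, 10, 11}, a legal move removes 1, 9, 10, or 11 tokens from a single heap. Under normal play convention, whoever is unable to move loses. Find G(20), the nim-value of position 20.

n :  0  1  2  3  4  5  6  7  8  9 10 11 12 13 14 15 16 17 18 19 20
G :  0  1  0  1  0  1  0  1  0  1  2  3  2  3  2  3  2  3  2  3  0

0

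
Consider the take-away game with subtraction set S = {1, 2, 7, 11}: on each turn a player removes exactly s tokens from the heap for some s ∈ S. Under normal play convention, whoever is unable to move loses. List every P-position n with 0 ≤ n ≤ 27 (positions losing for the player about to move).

0, 3, 6, 9, 12, 15, 18, 21, 24, 27

n :  0  1  2  3  4  5  6  7  8  9 10 11 12 13 14 15 16 17 18 19 20 21 22 23 24 25 26 27
G :  0  1  2  0  1  2  0  1  2  0  1  2  0  1  2  0  1  2  0  1  2  0  1  2  0  1  2  0
P-positions are exactly the n with G(n) = 0.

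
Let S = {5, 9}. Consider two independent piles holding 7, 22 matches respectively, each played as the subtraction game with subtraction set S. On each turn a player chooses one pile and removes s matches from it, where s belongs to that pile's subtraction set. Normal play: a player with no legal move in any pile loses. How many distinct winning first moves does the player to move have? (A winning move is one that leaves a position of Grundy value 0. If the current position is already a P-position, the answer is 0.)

All piles use S = {5, 9}:
n :  0  1  2  3  4  5  6  7  8  9 10 11 12 13 14 15 16 17 18 19 20 21 22
G :  0  0  0  0  0  1  1  1  1  1  2  2  2  2  0  0  0  0  0  1  1  1  1
Pile A: G(7) = 1.
Pile B: G(22) = 1.
Combined Grundy value = 1 ⊕ 1 = 0.
A winning move leaves total XOR = 0, i.e. changes one component's Grundy value g to g ⊕ X where X is the current total.
Pile A: target g' = 1⊕0 = 1, but every legal move changes the Grundy value (mex property), so 0 moves.
Pile B: target g' = 1⊕0 = 1, but every legal move changes the Grundy value (mex property), so 0 moves.

0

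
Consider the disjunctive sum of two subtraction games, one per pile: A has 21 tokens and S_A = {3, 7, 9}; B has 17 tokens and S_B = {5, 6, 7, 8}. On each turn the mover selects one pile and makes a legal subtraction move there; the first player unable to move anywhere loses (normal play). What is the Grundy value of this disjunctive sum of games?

Pile A, S = {3, 7, 9}:
G(0) = 0
G(1) = mex{} = 0
G(2) = mex{} = 0
G(3) = mex{0} = 1
G(4) = mex{0} = 1
G(5) = mex{0} = 1
G(6) = mex{1} = 0
G(7) = mex{1,0} = 2
G(8) = mex{1,0} = 2
G(9) = mex{0,0,0} = 1
G(10) = mex{2,1,0} = 3
G(11) = mex{2,1,0} = 3
G(12) = mex{1,1,1} = 0
G(13) = mex{3,0,1} = 2
G(14) = mex{3,2,1} = 0
G(15) = mex{0,2,0} = 1
G(16) = mex{2,1,2} = 0
G(17) = mex{0,3,2} = 1
G(18) = mex{1,3,1} = 0
G(19) = mex{0,0,3} = 1
G(20) = mex{1,2,3} = 0
G(21) = mex{0,0,0} = 1
G_A(21) = 1.
Pile B, S = {5, 6, 7, 8}:
G(0) = 0
G(1) = mex{} = 0
G(2) = mex{} = 0
G(3) = mex{} = 0
G(4) = mex{} = 0
G(5) = mex{0} = 1
G(6) = mex{0,0} = 1
G(7) = mex{0,0,0} = 1
G(8) = mex{0,0,0,0} = 1
G(9) = mex{0,0,0,0} = 1
G(10) = mex{1,0,0,0} = 2
G(11) = mex{1,1,0,0} = 2
G(12) = mex{1,1,1,0} = 2
G(13) = mex{1,1,1,1} = 0
G(14) = mex{1,1,1,1} = 0
G(15) = mex{2,1,1,1} = 0
G(16) = mex{2,2,1,1} = 0
G(17) = mex{2,2,2,1} = 0
G_B(17) = 0.
Combined Grundy value = 1 ⊕ 0 = 1.

1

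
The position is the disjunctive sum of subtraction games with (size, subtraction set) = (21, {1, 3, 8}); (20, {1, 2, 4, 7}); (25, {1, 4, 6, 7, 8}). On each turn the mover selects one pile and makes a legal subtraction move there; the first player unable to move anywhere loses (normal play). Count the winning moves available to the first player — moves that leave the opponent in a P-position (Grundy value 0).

1

Pile A, S = {1, 3, 8}:
n :  0  1  2  3  4  5  6  7  8  9 10 11 12 13 14 15 16 17 18 19 20 21
G :  0  1  0  1  0  1  0  1  2  3  2  0  1  0  1  0  1  0  1  2  3  2
G_A(21) = 2.
Pile B, S = {1, 2, 4, 7}:
n :  0  1  2  3  4  5  6  7  8  9 10 11 12 13 14 15 16 17 18 19 20
G :  0  1  2  0  1  2  0  1  2  0  1  2  0  1  2  0  1  2  0  1  2
G_B(20) = 2.
Pile C, S = {1, 4, 6, 7, 8}:
G(0) = 0
G(1) = mex{0} = 1
G(2) = mex{1} = 0
G(3) = mex{0} = 1
G(4) = mex{1,0} = 2
G(5) = mex{2,1} = 0
G(6) = mex{0,0,0} = 1
G(7) = mex{1,1,1,0} = 2
G(8) = mex{2,2,0,1,0} = 3
G(9) = mex{3,0,1,0,1} = 2
G(10) = mex{2,1,2,1,0} = 3
G(11) = mex{3,2,0,2,1} = 4
G(12) = mex{4,3,1,0,2} = 5
G(13) = mex{5,2,2,1,0} = 3
G(14) = mex{3,3,3,2,1} = 0
G(15) = mex{0,4,2,3,2} = 1
G(16) = mex{1,5,3,2,3} = 0
G(17) = mex{0,3,4,3,2} = 1
G(18) = mex{1,0,5,4,3} = 2
G(19) = mex{2,1,3,5,4} = 0
G(20) = mex{0,0,0,3,5} = 1
G(21) = mex{1,1,1,0,3} = 2
G(22) = mex{2,2,0,1,0} = 3
G(23) = mex{3,0,1,0,1} = 2
G(24) = mex{2,1,2,1,0} = 3
G(25) = mex{3,2,0,2,1} = 4
G_C(25) = 4.
Combined Grundy value = 2 ⊕ 2 ⊕ 4 = 4.
A winning move leaves total XOR = 0, i.e. changes one component's Grundy value g to g ⊕ X where X is the current total.
Pile A: need g' = 2⊕4 = 6. Options: 21−1→G=3, 21−3→G=1, 21−8→G=0. Hits: 0.
Pile B: need g' = 2⊕4 = 6. Options: 20−1→G=1, 20−2→G=0, 20−4→G=1, 20−7→G=1. Hits: 0.
Pile C: need g' = 4⊕4 = 0. Options: 25−1→G=3, 25−4→G=2, 25−6→G=0, 25−7→G=2, 25−8→G=1. Hits: 1.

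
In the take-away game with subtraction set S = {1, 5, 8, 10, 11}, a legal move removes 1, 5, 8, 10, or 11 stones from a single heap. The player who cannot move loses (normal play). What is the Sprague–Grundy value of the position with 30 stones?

2

G(0) = 0
G(1) = mex{0} = 1
G(2) = mex{1} = 0
G(3) = mex{0} = 1
G(4) = mex{1} = 0
G(5) = mex{0,0} = 1
G(6) = mex{1,1} = 0
G(7) = mex{0,0} = 1
G(8) = mex{1,1,0} = 2
G(9) = mex{2,0,1} = 3
G(10) = mex{3,1,0,0} = 2
G(11) = mex{2,0,1,1,0} = 3
G(12) = mex{3,1,0,0,1} = 2
G(13) = mex{2,2,1,1,0} = 3
G(14) = mex{3,3,0,0,1} = 2
G(15) = mex{2,2,1,1,0} = 3
G(16) = mex{3,3,2,0,1} = 4
G(17) = mex{4,2,3,1,0} = 5
G(18) = mex{5,3,2,2,1} = 0
G(19) = mex{0,2,3,3,2} = 1
G(20) = mex{1,3,2,2,3} = 0
G(21) = mex{0,4,3,3,2} = 1
G(22) = mex{1,5,2,2,3} = 0
G(23) = mex{0,0,3,3,2} = 1
G(24) = mex{1,1,4,2,3} = 0
G(25) = mex{0,0,5,3,2} = 1
G(26) = mex{1,1,0,4,3} = 2
G(27) = mex{2,0,1,5,4} = 3
G(28) = mex{3,1,0,0,5} = 2
G(29) = mex{2,0,1,1,0} = 3
G(30) = mex{3,1,0,0,1} = 2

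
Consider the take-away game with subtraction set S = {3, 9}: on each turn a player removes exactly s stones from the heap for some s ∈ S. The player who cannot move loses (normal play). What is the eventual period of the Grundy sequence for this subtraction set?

6

n :  0  1  2  3  4  5  6  7  8  9 10 11 12 13 14 15 16
G :  0  0  0  1  1  1  0  0  0  1  1  1  0  0  0  1  1
G(n+6) = G(n) holds for n = 0,…,8 (a full window of length max(S) = 9), so the sequence is purely periodic with period 6.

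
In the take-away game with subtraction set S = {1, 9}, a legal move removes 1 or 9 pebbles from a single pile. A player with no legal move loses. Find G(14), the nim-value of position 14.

0

G(0) = 0
G(1) = mex{0} = 1
G(2) = mex{1} = 0
G(3) = mex{0} = 1
G(4) = mex{1} = 0
G(5) = mex{0} = 1
G(6) = mex{1} = 0
G(7) = mex{0} = 1
G(8) = mex{1} = 0
G(9) = mex{0,0} = 1
G(10) = mex{1,1} = 0
G(11) = mex{0,0} = 1
G(12) = mex{1,1} = 0
G(13) = mex{0,0} = 1
G(14) = mex{1,1} = 0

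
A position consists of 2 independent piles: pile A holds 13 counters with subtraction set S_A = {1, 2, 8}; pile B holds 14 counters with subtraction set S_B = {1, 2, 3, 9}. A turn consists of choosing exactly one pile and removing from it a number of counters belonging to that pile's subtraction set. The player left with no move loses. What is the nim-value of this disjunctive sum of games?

Pile A, S = {1, 2, 8}:
n :  0  1  2  3  4  5  6  7  8  9 10 11 12 13
G :  0  1  2  0  1  2  0  1  2  0  1  2  0  1
G_A(13) = 1.
Pile B, S = {1, 2, 3, 9}:
n :  0  1  2  3  4  5  6  7  8  9 10 11 12 13 14
G :  0  1  2  3  0  1  2  3  0  1  2  3  0  1  2
G_B(14) = 2.
Combined Grundy value = 1 ⊕ 2 = 3.

3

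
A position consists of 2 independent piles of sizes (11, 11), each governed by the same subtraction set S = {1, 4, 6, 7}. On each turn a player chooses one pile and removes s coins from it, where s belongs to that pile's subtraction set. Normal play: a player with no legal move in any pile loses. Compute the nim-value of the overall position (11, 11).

All piles use S = {1, 4, 6, 7}:
n :  0  1  2  3  4  5  6  7  8  9 10 11
G :  0  1  0  1  2  0  1  2  3  2  0  1
Pile A: G(11) = 1.
Pile B: G(11) = 1.
Combined Grundy value = 1 ⊕ 1 = 0.

0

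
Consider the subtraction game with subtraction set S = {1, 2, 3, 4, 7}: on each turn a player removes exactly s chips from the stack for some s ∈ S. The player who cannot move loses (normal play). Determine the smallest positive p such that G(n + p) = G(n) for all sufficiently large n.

5

n :  0  1  2  3  4  5  6  7  8  9 10 11 12 13 14
G :  0  1  2  3  4  0  1  2  3  4  0  1  2  3  4
G(n+5) = G(n) holds for n = 0,…,6 (a full window of length max(S) = 7), so the sequence is purely periodic with period 5.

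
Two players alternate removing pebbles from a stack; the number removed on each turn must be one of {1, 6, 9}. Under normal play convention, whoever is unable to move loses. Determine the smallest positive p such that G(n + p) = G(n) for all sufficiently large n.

G(0) = 0
G(1) = mex{0} = 1
G(2) = mex{1} = 0
G(3) = mex{0} = 1
G(4) = mex{1} = 0
G(5) = mex{0} = 1
G(6) = mex{1,0} = 2
G(7) = mex{2,1} = 0
G(8) = mex{0,0} = 1
G(9) = mex{1,1,0} = 2
G(10) = mex{2,0,1} = 3
G(11) = mex{3,1,0} = 2
G(12) = mex{2,2,1} = 0
G(13) = mex{0,0,0} = 1
G(14) = mex{1,1,1} = 0
G(15) = mex{0,2,2} = 1
G(16) = mex{1,3,0} = 2
G(17) = mex{2,2,1} = 0
G(18) = mex{0,0,2} = 1
G(19) = mex{1,1,3} = 0
G(20) = mex{0,0,2} = 1
G(21) = mex{1,1,0} = 2
G(22) = mex{2,2,1} = 0
G(23) = mex{0,0,0} = 1
G(24) = mex{1,1,1} = 0
G(25) = mex{0,0,2} = 1
G(26) = mex{1,1,0} = 2
From n = 11 onward G(n+5) = G(n); since this holds over max(S) = 9 consecutive positions the period is 5 (pre-period 11).

5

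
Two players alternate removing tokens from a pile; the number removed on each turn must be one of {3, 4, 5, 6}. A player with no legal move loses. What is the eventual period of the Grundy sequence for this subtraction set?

G(0) = 0
G(1) = mex{} = 0
G(2) = mex{} = 0
G(3) = mex{0} = 1
G(4) = mex{0,0} = 1
G(5) = mex{0,0,0} = 1
G(6) = mex{1,0,0,0} = 2
G(7) = mex{1,1,0,0} = 2
G(8) = mex{1,1,1,0} = 2
G(9) = mex{2,1,1,1} = 0
G(10) = mex{2,2,1,1} = 0
G(11) = mex{2,2,2,1} = 0
G(12) = mex{0,2,2,2} = 1
G(13) = mex{0,0,2,2} = 1
G(14) = mex{0,0,0,2} = 1
G(15) = mex{1,0,0,0} = 2
G(16) = mex{1,1,0,0} = 2
G(17) = mex{1,1,1,0} = 2
G(18) = mex{2,1,1,1} = 0
G(19) = mex{2,2,1,1} = 0
G(n+9) = G(n) holds for n = 0,…,5 (a full window of length max(S) = 6), so the sequence is purely periodic with period 9.

9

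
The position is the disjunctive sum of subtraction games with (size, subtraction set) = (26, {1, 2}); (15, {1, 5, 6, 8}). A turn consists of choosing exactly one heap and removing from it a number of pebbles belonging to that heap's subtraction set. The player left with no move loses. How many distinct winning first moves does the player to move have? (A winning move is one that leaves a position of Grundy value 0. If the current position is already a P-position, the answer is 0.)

2

Heap A, S = {1, 2}:
G(0) = 0
G(1) = mex{0} = 1
G(2) = mex{1,0} = 2
G(3) = mex{2,1} = 0
G(4) = mex{0,2} = 1
G(5) = mex{1,0} = 2
G(6) = mex{2,1} = 0
G(7) = mex{0,2} = 1
G(8) = mex{1,0} = 2
G(9) = mex{2,1} = 0
G(10) = mex{0,2} = 1
G(11) = mex{1,0} = 2
G(12) = mex{2,1} = 0
G(13) = mex{0,2} = 1
G(14) = mex{1,0} = 2
G(15) = mex{2,1} = 0
G(16) = mex{0,2} = 1
G(17) = mex{1,0} = 2
G(18) = mex{2,1} = 0
G(19) = mex{0,2} = 1
G(20) = mex{1,0} = 2
G(21) = mex{2,1} = 0
G(22) = mex{0,2} = 1
G(23) = mex{1,0} = 2
G(24) = mex{2,1} = 0
G(25) = mex{0,2} = 1
G(26) = mex{1,0} = 2
G_A(26) = 2.
Heap B, S = {1, 5, 6, 8}:
n :  0  1  2  3  4  5  6  7  8  9 10 11 12 13 14 15
G :  0  1  0  1  0  1  2  3  2  3  2  0  1  0  1  0
G_B(15) = 0.
Combined Grundy value = 2 ⊕ 0 = 2.
A winning move leaves total XOR = 0, i.e. changes one component's Grundy value g to g ⊕ X where X is the current total.
Heap A: need g' = 2⊕2 = 0. Options: 26−1→G=1, 26−2→G=0. Hits: 1.
Heap B: need g' = 0⊕2 = 2. Options: 15−1→G=1, 15−5→G=2, 15−6→G=3, 15−8→G=3. Hits: 1.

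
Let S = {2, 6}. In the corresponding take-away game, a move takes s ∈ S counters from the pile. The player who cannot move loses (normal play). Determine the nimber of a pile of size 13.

n :  0  1  2  3  4  5  6  7  8  9 10 11 12 13
G :  0  0  1  1  0  0  1  1  0  0  1  1  0  0

0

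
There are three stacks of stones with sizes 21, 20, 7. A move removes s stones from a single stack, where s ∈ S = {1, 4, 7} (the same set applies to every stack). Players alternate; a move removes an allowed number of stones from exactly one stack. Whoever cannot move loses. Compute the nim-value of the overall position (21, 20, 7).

All stacks use S = {1, 4, 7}:
G(0) = 0
G(1) = mex{0} = 1
G(2) = mex{1} = 0
G(3) = mex{0} = 1
G(4) = mex{1,0} = 2
G(5) = mex{2,1} = 0
G(6) = mex{0,0} = 1
G(7) = mex{1,1,0} = 2
G(8) = mex{2,2,1} = 0
G(9) = mex{0,0,0} = 1
G(10) = mex{1,1,1} = 0
G(11) = mex{0,2,2} = 1
G(12) = mex{1,0,0} = 2
G(13) = mex{2,1,1} = 0
G(14) = mex{0,0,2} = 1
G(15) = mex{1,1,0} = 2
G(16) = mex{2,2,1} = 0
G(17) = mex{0,0,0} = 1
G(18) = mex{1,1,1} = 0
G(19) = mex{0,2,2} = 1
G(20) = mex{1,0,0} = 2
G(21) = mex{2,1,1} = 0
Stack A: G(21) = 0.
Stack B: G(20) = 2.
Stack C: G(7) = 2.
Combined Grundy value = 0 ⊕ 2 ⊕ 2 = 0.

0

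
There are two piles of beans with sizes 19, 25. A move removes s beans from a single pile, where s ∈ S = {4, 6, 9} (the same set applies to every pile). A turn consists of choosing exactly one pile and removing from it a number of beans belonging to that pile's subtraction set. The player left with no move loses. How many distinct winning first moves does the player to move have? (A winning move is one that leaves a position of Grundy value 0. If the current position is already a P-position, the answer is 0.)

1

All piles use S = {4, 6, 9}:
G(0) = 0
G(1) = mex{} = 0
G(2) = mex{} = 0
G(3) = mex{} = 0
G(4) = mex{0} = 1
G(5) = mex{0} = 1
G(6) = mex{0,0} = 1
G(7) = mex{0,0} = 1
G(8) = mex{1,0} = 2
G(9) = mex{1,0,0} = 2
G(10) = mex{1,1,0} = 2
G(11) = mex{1,1,0} = 2
G(12) = mex{2,1,0} = 3
G(13) = mex{2,1,1} = 0
G(14) = mex{2,2,1} = 0
G(15) = mex{2,2,1} = 0
G(16) = mex{3,2,1} = 0
G(17) = mex{0,2,2} = 1
G(18) = mex{0,3,2} = 1
G(19) = mex{0,0,2} = 1
G(20) = mex{0,0,2} = 1
G(21) = mex{1,0,3} = 2
G(22) = mex{1,0,0} = 2
G(23) = mex{1,1,0} = 2
G(24) = mex{1,1,0} = 2
G(25) = mex{2,1,0} = 3
Pile A: G(19) = 1.
Pile B: G(25) = 3.
Combined Grundy value = 1 ⊕ 3 = 2.
A winning move leaves total XOR = 0, i.e. changes one component's Grundy value g to g ⊕ X where X is the current total.
Pile A: need g' = 1⊕2 = 3. Options: 19−4→G=0, 19−6→G=0, 19−9→G=2. Hits: 0.
Pile B: need g' = 3⊕2 = 1. Options: 25−4→G=2, 25−6→G=1, 25−9→G=0. Hits: 1.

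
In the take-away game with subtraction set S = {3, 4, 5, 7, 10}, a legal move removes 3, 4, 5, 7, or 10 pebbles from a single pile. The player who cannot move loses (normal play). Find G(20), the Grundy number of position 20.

G(0) = 0
G(1) = mex{} = 0
G(2) = mex{} = 0
G(3) = mex{0} = 1
G(4) = mex{0,0} = 1
G(5) = mex{0,0,0} = 1
G(6) = mex{1,0,0} = 2
G(7) = mex{1,1,0,0} = 2
G(8) = mex{1,1,1,0} = 2
G(9) = mex{2,1,1,0} = 3
G(10) = mex{2,2,1,1,0} = 3
G(11) = mex{2,2,2,1,0} = 3
G(12) = mex{3,2,2,1,0} = 4
G(13) = mex{3,3,2,2,1} = 0
G(14) = mex{3,3,3,2,1} = 0
G(15) = mex{4,3,3,2,1} = 0
G(16) = mex{0,4,3,3,2} = 1
G(17) = mex{0,0,4,3,2} = 1
G(18) = mex{0,0,0,3,2} = 1
G(19) = mex{1,0,0,4,3} = 2
G(20) = mex{1,1,0,0,3} = 2

2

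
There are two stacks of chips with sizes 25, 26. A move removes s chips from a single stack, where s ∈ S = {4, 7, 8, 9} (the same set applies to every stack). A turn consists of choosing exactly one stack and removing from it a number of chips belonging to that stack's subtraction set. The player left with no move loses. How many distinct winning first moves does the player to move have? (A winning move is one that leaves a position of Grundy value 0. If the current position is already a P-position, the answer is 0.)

All stacks use S = {4, 7, 8, 9}:
G(0) = 0
G(1) = mex{} = 0
G(2) = mex{} = 0
G(3) = mex{} = 0
G(4) = mex{0} = 1
G(5) = mex{0} = 1
G(6) = mex{0} = 1
G(7) = mex{0,0} = 1
G(8) = mex{1,0,0} = 2
G(9) = mex{1,0,0,0} = 2
G(10) = mex{1,0,0,0} = 2
G(11) = mex{1,1,0,0} = 2
G(12) = mex{2,1,1,0} = 3
G(13) = mex{2,1,1,1} = 0
G(14) = mex{2,1,1,1} = 0
G(15) = mex{2,2,1,1} = 0
G(16) = mex{3,2,2,1} = 0
G(17) = mex{0,2,2,2} = 1
G(18) = mex{0,2,2,2} = 1
G(19) = mex{0,3,2,2} = 1
G(20) = mex{0,0,3,2} = 1
G(21) = mex{1,0,0,3} = 2
G(22) = mex{1,0,0,0} = 2
G(23) = mex{1,0,0,0} = 2
G(24) = mex{1,1,0,0} = 2
G(25) = mex{2,1,1,0} = 3
G(26) = mex{2,1,1,1} = 0
Stack A: G(25) = 3.
Stack B: G(26) = 0.
Combined Grundy value = 3 ⊕ 0 = 3.
A winning move leaves total XOR = 0, i.e. changes one component's Grundy value g to g ⊕ X where X is the current total.
Stack A: need g' = 3⊕3 = 0. Options: 25−4→G=2, 25−7→G=1, 25−8→G=1, 25−9→G=0. Hits: 1.
Stack B: need g' = 0⊕3 = 3. Options: 26−4→G=2, 26−7→G=1, 26−8→G=1, 26−9→G=1. Hits: 0.

1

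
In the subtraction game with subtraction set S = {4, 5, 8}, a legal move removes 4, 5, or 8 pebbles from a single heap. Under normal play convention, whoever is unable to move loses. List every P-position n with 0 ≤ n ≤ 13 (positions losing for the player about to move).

0, 1, 2, 3, 12, 13

G(0) = 0
G(1) = mex{} = 0
G(2) = mex{} = 0
G(3) = mex{} = 0
G(4) = mex{0} = 1
G(5) = mex{0,0} = 1
G(6) = mex{0,0} = 1
G(7) = mex{0,0} = 1
G(8) = mex{1,0,0} = 2
G(9) = mex{1,1,0} = 2
G(10) = mex{1,1,0} = 2
G(11) = mex{1,1,0} = 2
G(12) = mex{2,1,1} = 0
G(13) = mex{2,2,1} = 0
P-positions are exactly the n with G(n) = 0.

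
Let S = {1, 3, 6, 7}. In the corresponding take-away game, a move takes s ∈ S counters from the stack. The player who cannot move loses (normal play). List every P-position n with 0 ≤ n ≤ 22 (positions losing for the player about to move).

0, 2, 4, 12, 14, 16

n :  0  1  2  3  4  5  6  7  8  9 10 11 12 13 14 15 16 17 18 19 20 21 22
G :  0  1  0  1  0  1  2  3  2  3  2  3  0  1  0  1  0  1  2  3  2  3  2
P-positions are exactly the n with G(n) = 0.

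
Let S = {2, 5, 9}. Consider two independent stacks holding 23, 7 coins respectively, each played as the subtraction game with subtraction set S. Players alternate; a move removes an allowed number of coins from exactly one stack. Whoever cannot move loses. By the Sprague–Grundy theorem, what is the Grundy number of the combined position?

All stacks use S = {2, 5, 9}:
n :  0  1  2  3  4  5  6  7  8  9 10 11 12 13 14 15 16 17 18 19 20 21 22 23
G :  0  0  1  1  0  2  1  0  0  1  1  0  2  1  0  0  1  1  0  2  1  0  0  1
Stack A: G(23) = 1.
Stack B: G(7) = 0.
Combined Grundy value = 1 ⊕ 0 = 1.

1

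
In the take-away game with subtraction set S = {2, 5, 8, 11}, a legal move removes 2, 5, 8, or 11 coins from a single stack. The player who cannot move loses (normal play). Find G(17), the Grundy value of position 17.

0

n :  0  1  2  3  4  5  6  7  8  9 10 11 12 13 14 15 16 17
G :  0  0  1  1  0  2  1  0  2  1  0  2  1  0  0  1  1  0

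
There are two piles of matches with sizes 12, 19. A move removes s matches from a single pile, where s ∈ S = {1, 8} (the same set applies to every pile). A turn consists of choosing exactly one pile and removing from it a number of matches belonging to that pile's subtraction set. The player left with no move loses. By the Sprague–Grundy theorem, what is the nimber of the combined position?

0

All piles use S = {1, 8}:
G(0) = 0
G(1) = mex{0} = 1
G(2) = mex{1} = 0
G(3) = mex{0} = 1
G(4) = mex{1} = 0
G(5) = mex{0} = 1
G(6) = mex{1} = 0
G(7) = mex{0} = 1
G(8) = mex{1,0} = 2
G(9) = mex{2,1} = 0
G(10) = mex{0,0} = 1
G(11) = mex{1,1} = 0
G(12) = mex{0,0} = 1
G(13) = mex{1,1} = 0
G(14) = mex{0,0} = 1
G(15) = mex{1,1} = 0
G(16) = mex{0,2} = 1
G(17) = mex{1,0} = 2
G(18) = mex{2,1} = 0
G(19) = mex{0,0} = 1
Pile A: G(12) = 1.
Pile B: G(19) = 1.
Combined Grundy value = 1 ⊕ 1 = 0.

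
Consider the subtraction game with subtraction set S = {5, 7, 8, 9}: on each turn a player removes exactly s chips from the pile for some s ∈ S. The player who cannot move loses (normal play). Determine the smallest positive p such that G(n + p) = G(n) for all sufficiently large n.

14

G(0) = 0
G(1) = mex{} = 0
G(2) = mex{} = 0
G(3) = mex{} = 0
G(4) = mex{} = 0
G(5) = mex{0} = 1
G(6) = mex{0} = 1
G(7) = mex{0,0} = 1
G(8) = mex{0,0,0} = 1
G(9) = mex{0,0,0,0} = 1
G(10) = mex{1,0,0,0} = 2
G(11) = mex{1,0,0,0} = 2
G(12) = mex{1,1,0,0} = 2
G(13) = mex{1,1,1,0} = 2
G(14) = mex{1,1,1,1} = 0
G(15) = mex{2,1,1,1} = 0
G(16) = mex{2,1,1,1} = 0
G(17) = mex{2,2,1,1} = 0
G(18) = mex{2,2,2,1} = 0
G(19) = mex{0,2,2,2} = 1
G(20) = mex{0,2,2,2} = 1
G(21) = mex{0,0,2,2} = 1
G(22) = mex{0,0,0,2} = 1
G(23) = mex{0,0,0,0} = 1
G(24) = mex{1,0,0,0} = 2
G(25) = mex{1,0,0,0} = 2
G(26) = mex{1,1,0,0} = 2
G(27) = mex{1,1,1,0} = 2
G(28) = mex{1,1,1,1} = 0
G(29) = mex{2,1,1,1} = 0
G(n+14) = G(n) holds for n = 0,…,8 (a full window of length max(S) = 9), so the sequence is purely periodic with period 14.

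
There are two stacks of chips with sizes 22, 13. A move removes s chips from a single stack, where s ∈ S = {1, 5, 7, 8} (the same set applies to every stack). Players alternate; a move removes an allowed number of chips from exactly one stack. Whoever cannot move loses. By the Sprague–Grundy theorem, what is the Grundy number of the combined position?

2

All stacks use S = {1, 5, 7, 8}:
n :  0  1  2  3  4  5  6  7  8  9 10 11 12 13 14 15 16 17 18 19 20 21 22
G :  0  1  0  1  0  1  0  1  2  3  2  3  2  3  2  0  1  0  1  0  1  0  1
Stack A: G(22) = 1.
Stack B: G(13) = 3.
Combined Grundy value = 1 ⊕ 3 = 2.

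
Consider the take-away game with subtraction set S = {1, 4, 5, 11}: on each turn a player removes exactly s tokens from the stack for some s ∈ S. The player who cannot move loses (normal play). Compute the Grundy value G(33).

1

n :  0  1  2  3  4  5  6  7  8  9 10 11 12 13 14 15 16 17 18 19 20 21 22 23 24 25 26 27 28 29 30 31 32 33
G :  0  1  0  1  2  3  2  3  0  1  0  1  2  3  2  3  0  1  0  1  2  3  2  3  0  1  0  1  2  3  2  3  0  1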